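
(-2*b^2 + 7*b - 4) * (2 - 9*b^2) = 18*b^4 - 63*b^3 + 32*b^2 + 14*b - 8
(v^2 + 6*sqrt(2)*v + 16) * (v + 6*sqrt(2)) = v^3 + 12*sqrt(2)*v^2 + 88*v + 96*sqrt(2)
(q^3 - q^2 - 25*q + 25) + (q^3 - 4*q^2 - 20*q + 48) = 2*q^3 - 5*q^2 - 45*q + 73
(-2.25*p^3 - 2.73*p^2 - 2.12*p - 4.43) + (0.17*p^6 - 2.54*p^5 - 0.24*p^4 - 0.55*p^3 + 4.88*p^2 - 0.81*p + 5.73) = 0.17*p^6 - 2.54*p^5 - 0.24*p^4 - 2.8*p^3 + 2.15*p^2 - 2.93*p + 1.3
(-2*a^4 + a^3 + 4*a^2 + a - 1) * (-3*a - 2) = 6*a^5 + a^4 - 14*a^3 - 11*a^2 + a + 2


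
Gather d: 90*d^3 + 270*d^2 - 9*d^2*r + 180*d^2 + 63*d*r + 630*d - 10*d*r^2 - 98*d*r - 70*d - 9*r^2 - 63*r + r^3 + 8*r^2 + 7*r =90*d^3 + d^2*(450 - 9*r) + d*(-10*r^2 - 35*r + 560) + r^3 - r^2 - 56*r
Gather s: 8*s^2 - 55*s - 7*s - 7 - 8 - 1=8*s^2 - 62*s - 16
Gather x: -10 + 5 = -5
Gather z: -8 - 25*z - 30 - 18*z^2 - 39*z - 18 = -18*z^2 - 64*z - 56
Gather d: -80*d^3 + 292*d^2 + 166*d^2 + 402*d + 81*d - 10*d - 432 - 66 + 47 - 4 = -80*d^3 + 458*d^2 + 473*d - 455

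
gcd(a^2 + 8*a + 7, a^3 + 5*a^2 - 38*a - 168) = a + 7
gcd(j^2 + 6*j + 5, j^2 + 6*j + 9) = 1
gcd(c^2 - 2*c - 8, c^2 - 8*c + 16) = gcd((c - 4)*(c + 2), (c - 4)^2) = c - 4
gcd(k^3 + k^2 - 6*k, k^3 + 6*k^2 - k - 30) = k^2 + k - 6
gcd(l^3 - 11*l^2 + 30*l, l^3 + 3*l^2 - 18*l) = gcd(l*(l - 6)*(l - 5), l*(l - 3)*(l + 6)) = l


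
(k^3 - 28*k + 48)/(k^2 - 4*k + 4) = (k^2 + 2*k - 24)/(k - 2)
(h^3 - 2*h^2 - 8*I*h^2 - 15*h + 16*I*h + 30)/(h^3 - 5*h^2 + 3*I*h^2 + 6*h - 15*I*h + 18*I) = (h^2 - 8*I*h - 15)/(h^2 + 3*h*(-1 + I) - 9*I)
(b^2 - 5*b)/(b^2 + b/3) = 3*(b - 5)/(3*b + 1)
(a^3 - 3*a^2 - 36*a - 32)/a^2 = a - 3 - 36/a - 32/a^2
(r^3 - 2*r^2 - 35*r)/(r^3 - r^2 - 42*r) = (r + 5)/(r + 6)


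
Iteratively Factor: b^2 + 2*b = (b + 2)*(b)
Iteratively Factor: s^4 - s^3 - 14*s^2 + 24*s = (s - 3)*(s^3 + 2*s^2 - 8*s) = (s - 3)*(s + 4)*(s^2 - 2*s) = s*(s - 3)*(s + 4)*(s - 2)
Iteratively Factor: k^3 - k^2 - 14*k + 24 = (k + 4)*(k^2 - 5*k + 6) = (k - 3)*(k + 4)*(k - 2)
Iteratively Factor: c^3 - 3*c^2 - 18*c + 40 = (c + 4)*(c^2 - 7*c + 10) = (c - 5)*(c + 4)*(c - 2)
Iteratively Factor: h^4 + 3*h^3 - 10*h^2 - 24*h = (h + 2)*(h^3 + h^2 - 12*h) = (h + 2)*(h + 4)*(h^2 - 3*h) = h*(h + 2)*(h + 4)*(h - 3)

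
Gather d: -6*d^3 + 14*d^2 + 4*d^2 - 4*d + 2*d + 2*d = -6*d^3 + 18*d^2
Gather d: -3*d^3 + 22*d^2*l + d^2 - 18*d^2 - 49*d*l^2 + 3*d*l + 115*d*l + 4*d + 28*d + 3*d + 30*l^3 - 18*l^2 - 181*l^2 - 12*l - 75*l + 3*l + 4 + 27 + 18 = -3*d^3 + d^2*(22*l - 17) + d*(-49*l^2 + 118*l + 35) + 30*l^3 - 199*l^2 - 84*l + 49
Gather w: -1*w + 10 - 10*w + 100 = 110 - 11*w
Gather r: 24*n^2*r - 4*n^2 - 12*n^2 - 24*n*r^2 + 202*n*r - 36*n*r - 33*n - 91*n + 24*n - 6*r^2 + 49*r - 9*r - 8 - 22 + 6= -16*n^2 - 100*n + r^2*(-24*n - 6) + r*(24*n^2 + 166*n + 40) - 24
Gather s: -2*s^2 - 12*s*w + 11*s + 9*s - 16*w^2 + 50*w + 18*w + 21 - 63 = -2*s^2 + s*(20 - 12*w) - 16*w^2 + 68*w - 42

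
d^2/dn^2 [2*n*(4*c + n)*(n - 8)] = 16*c + 12*n - 32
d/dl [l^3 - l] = 3*l^2 - 1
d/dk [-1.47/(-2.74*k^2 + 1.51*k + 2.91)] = (2.2197 - 8.0556*k)/(-2.74*k^2 + 1.51*k + 2.91)^2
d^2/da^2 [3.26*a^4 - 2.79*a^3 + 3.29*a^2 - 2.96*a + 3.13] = 39.12*a^2 - 16.74*a + 6.58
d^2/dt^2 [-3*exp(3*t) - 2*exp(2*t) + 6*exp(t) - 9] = (-27*exp(2*t) - 8*exp(t) + 6)*exp(t)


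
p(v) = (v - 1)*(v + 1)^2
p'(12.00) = 455.00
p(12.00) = 1859.00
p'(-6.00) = 95.00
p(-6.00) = -175.00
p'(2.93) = 30.61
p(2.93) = 29.81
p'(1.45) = 8.21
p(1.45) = 2.70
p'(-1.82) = 5.30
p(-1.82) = -1.90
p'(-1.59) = 3.40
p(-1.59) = -0.90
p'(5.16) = 89.20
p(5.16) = 157.85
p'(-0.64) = -1.05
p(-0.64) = -0.21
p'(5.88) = 114.48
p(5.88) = 230.99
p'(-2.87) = 17.97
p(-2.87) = -13.53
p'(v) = (v - 1)*(2*v + 2) + (v + 1)^2 = (v + 1)*(3*v - 1)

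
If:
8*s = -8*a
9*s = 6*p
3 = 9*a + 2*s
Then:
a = 3/7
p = -9/14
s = -3/7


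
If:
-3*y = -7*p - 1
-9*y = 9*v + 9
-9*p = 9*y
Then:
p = -1/10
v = -11/10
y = 1/10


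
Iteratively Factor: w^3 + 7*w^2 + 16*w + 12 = (w + 2)*(w^2 + 5*w + 6) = (w + 2)^2*(w + 3)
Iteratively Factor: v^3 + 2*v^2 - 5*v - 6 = (v + 1)*(v^2 + v - 6) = (v - 2)*(v + 1)*(v + 3)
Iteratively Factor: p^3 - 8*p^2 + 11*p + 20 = (p + 1)*(p^2 - 9*p + 20) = (p - 5)*(p + 1)*(p - 4)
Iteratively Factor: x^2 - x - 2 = (x - 2)*(x + 1)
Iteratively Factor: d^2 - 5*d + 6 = (d - 3)*(d - 2)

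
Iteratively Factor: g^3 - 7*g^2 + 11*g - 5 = (g - 1)*(g^2 - 6*g + 5) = (g - 5)*(g - 1)*(g - 1)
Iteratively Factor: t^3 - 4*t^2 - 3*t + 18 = (t - 3)*(t^2 - t - 6) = (t - 3)^2*(t + 2)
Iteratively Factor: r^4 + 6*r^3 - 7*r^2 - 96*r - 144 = (r - 4)*(r^3 + 10*r^2 + 33*r + 36) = (r - 4)*(r + 3)*(r^2 + 7*r + 12) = (r - 4)*(r + 3)*(r + 4)*(r + 3)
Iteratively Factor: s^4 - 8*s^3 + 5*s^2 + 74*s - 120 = (s - 2)*(s^3 - 6*s^2 - 7*s + 60) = (s - 2)*(s + 3)*(s^2 - 9*s + 20) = (s - 5)*(s - 2)*(s + 3)*(s - 4)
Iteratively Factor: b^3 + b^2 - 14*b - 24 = (b + 3)*(b^2 - 2*b - 8) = (b - 4)*(b + 3)*(b + 2)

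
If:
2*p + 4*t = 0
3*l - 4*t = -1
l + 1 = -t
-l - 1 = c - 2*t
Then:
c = -6/7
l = -5/7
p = 4/7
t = -2/7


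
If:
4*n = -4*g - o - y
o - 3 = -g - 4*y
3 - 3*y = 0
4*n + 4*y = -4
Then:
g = 8/3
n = -2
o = -11/3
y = 1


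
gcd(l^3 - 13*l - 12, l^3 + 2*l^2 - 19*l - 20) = l^2 - 3*l - 4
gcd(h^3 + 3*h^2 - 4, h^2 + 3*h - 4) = h - 1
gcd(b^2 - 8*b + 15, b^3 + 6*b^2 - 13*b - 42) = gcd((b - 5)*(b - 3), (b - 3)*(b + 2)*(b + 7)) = b - 3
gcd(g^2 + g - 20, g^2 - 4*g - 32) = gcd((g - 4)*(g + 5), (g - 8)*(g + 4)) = 1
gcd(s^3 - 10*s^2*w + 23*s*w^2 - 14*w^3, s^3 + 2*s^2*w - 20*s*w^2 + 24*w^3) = s - 2*w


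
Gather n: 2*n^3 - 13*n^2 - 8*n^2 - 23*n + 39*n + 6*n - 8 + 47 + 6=2*n^3 - 21*n^2 + 22*n + 45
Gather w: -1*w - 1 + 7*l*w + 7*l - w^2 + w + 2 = 7*l*w + 7*l - w^2 + 1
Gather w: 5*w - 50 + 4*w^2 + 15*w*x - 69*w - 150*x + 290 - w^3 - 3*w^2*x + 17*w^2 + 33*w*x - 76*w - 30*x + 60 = -w^3 + w^2*(21 - 3*x) + w*(48*x - 140) - 180*x + 300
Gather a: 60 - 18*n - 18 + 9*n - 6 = 36 - 9*n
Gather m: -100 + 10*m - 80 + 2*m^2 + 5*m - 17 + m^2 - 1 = 3*m^2 + 15*m - 198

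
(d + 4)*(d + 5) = d^2 + 9*d + 20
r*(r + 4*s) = r^2 + 4*r*s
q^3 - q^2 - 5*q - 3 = (q - 3)*(q + 1)^2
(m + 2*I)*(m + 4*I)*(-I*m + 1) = -I*m^3 + 7*m^2 + 14*I*m - 8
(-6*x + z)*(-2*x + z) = 12*x^2 - 8*x*z + z^2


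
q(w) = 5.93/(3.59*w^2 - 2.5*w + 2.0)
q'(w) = 5.93*(2.5 - 7.18*w)/(3.59*w^2 - 2.5*w + 2.0)^2 = (14.825 - 42.5774*w)/(3.59*w^2 - 2.5*w + 2.0)^2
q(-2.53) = 0.19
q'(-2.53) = 0.13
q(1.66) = 0.77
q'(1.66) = -0.93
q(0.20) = 3.61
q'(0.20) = 2.34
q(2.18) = 0.44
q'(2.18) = -0.42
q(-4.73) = 0.06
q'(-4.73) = 0.02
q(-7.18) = 0.03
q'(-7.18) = 0.01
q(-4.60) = 0.07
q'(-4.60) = 0.03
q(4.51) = 0.09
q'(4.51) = -0.04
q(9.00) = 0.02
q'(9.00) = -0.01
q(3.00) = 0.22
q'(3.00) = -0.16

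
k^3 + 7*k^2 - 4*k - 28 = (k - 2)*(k + 2)*(k + 7)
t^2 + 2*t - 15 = (t - 3)*(t + 5)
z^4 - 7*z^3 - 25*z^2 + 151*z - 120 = (z - 8)*(z - 3)*(z - 1)*(z + 5)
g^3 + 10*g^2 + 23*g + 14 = (g + 1)*(g + 2)*(g + 7)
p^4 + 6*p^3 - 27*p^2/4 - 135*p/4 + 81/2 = (p - 3/2)^2*(p + 3)*(p + 6)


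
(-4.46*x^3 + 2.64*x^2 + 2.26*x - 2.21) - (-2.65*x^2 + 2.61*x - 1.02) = -4.46*x^3 + 5.29*x^2 - 0.35*x - 1.19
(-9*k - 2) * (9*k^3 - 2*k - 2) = -81*k^4 - 18*k^3 + 18*k^2 + 22*k + 4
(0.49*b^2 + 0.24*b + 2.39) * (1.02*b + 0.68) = 0.4998*b^3 + 0.578*b^2 + 2.601*b + 1.6252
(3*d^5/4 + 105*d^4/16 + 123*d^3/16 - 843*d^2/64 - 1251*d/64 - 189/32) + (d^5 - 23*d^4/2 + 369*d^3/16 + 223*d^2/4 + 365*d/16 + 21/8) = 7*d^5/4 - 79*d^4/16 + 123*d^3/4 + 2725*d^2/64 + 209*d/64 - 105/32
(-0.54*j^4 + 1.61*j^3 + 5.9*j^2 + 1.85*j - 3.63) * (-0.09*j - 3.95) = 0.0486*j^5 + 1.9881*j^4 - 6.8905*j^3 - 23.4715*j^2 - 6.9808*j + 14.3385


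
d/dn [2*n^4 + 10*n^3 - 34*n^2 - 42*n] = 8*n^3 + 30*n^2 - 68*n - 42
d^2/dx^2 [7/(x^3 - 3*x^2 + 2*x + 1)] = 14*(3*(1 - x)*(x^3 - 3*x^2 + 2*x + 1) + (3*x^2 - 6*x + 2)^2)/(x^3 - 3*x^2 + 2*x + 1)^3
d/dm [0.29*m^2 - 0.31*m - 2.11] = 0.58*m - 0.31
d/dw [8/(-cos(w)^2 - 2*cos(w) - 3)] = -16*(cos(w) + 1)*sin(w)/(cos(w)^2 + 2*cos(w) + 3)^2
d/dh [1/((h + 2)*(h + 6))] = 2*(-h - 4)/(h^4 + 16*h^3 + 88*h^2 + 192*h + 144)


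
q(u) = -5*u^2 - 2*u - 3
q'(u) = -10*u - 2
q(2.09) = -29.02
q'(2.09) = -22.90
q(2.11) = -29.48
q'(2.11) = -23.10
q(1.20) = -12.60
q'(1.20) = -14.00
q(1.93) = -25.48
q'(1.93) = -21.30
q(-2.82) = -37.12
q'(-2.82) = 26.20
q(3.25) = -62.31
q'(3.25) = -34.50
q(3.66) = -77.30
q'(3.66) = -38.60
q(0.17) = -3.48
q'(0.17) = -3.70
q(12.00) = -747.00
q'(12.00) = -122.00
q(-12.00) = -699.00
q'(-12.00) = 118.00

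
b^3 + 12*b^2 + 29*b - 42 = (b - 1)*(b + 6)*(b + 7)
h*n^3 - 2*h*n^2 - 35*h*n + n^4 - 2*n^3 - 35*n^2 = n*(h + n)*(n - 7)*(n + 5)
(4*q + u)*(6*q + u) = 24*q^2 + 10*q*u + u^2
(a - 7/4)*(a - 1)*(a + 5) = a^3 + 9*a^2/4 - 12*a + 35/4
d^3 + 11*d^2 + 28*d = d*(d + 4)*(d + 7)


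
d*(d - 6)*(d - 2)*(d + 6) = d^4 - 2*d^3 - 36*d^2 + 72*d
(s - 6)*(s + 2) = s^2 - 4*s - 12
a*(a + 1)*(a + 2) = a^3 + 3*a^2 + 2*a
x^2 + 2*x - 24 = (x - 4)*(x + 6)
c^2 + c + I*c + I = (c + 1)*(c + I)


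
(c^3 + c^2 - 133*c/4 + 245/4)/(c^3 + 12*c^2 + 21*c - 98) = (c^2 - 6*c + 35/4)/(c^2 + 5*c - 14)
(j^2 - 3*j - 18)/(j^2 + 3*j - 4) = (j^2 - 3*j - 18)/(j^2 + 3*j - 4)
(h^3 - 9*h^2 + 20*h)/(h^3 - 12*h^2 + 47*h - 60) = h/(h - 3)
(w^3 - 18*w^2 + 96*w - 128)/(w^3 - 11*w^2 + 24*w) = (w^2 - 10*w + 16)/(w*(w - 3))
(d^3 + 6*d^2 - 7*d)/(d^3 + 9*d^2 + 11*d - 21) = d/(d + 3)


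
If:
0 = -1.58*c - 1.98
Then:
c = -1.25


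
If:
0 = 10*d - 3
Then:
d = 3/10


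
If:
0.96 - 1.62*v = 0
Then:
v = 0.59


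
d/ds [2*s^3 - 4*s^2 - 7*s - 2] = 6*s^2 - 8*s - 7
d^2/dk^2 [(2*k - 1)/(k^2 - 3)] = 2*(4*k^2*(2*k - 1) + (1 - 6*k)*(k^2 - 3))/(k^2 - 3)^3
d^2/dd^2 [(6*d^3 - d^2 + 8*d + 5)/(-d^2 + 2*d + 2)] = 6*(-14*d^3 - 27*d^2 - 30*d + 2)/(d^6 - 6*d^5 + 6*d^4 + 16*d^3 - 12*d^2 - 24*d - 8)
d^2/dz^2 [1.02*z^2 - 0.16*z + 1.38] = 2.04000000000000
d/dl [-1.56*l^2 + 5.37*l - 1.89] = 5.37 - 3.12*l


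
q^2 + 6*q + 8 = (q + 2)*(q + 4)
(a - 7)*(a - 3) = a^2 - 10*a + 21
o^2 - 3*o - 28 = (o - 7)*(o + 4)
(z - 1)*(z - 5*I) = z^2 - z - 5*I*z + 5*I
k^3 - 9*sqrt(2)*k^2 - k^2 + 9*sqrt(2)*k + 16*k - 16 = (k - 1)*(k - 8*sqrt(2))*(k - sqrt(2))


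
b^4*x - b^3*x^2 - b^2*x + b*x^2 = b*(b - 1)*(b - x)*(b*x + x)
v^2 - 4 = (v - 2)*(v + 2)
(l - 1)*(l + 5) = l^2 + 4*l - 5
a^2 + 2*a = a*(a + 2)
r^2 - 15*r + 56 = (r - 8)*(r - 7)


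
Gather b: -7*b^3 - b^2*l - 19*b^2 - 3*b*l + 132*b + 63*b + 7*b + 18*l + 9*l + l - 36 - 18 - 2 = -7*b^3 + b^2*(-l - 19) + b*(202 - 3*l) + 28*l - 56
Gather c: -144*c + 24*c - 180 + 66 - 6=-120*c - 120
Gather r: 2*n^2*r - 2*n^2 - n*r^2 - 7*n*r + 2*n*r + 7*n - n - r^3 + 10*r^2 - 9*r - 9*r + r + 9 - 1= -2*n^2 + 6*n - r^3 + r^2*(10 - n) + r*(2*n^2 - 5*n - 17) + 8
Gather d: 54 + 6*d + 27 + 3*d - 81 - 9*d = 0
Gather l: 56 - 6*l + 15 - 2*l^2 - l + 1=-2*l^2 - 7*l + 72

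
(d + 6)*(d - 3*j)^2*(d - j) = d^4 - 7*d^3*j + 6*d^3 + 15*d^2*j^2 - 42*d^2*j - 9*d*j^3 + 90*d*j^2 - 54*j^3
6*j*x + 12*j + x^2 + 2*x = (6*j + x)*(x + 2)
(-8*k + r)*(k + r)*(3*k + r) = -24*k^3 - 29*k^2*r - 4*k*r^2 + r^3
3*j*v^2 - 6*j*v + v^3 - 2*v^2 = v*(3*j + v)*(v - 2)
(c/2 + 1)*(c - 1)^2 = c^3/2 - 3*c/2 + 1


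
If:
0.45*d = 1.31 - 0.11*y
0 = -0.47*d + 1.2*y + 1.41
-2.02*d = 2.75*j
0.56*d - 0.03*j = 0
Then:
No Solution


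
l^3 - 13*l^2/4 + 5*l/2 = l*(l - 2)*(l - 5/4)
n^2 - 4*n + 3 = (n - 3)*(n - 1)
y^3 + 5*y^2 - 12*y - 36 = (y - 3)*(y + 2)*(y + 6)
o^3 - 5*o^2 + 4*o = o*(o - 4)*(o - 1)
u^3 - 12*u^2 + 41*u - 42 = (u - 7)*(u - 3)*(u - 2)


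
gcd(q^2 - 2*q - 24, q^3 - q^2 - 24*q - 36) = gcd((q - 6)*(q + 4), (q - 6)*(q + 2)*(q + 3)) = q - 6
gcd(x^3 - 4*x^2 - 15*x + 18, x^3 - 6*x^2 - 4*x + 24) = x - 6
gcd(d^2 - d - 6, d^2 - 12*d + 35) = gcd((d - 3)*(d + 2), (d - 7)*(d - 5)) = 1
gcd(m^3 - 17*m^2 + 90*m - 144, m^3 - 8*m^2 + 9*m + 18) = m^2 - 9*m + 18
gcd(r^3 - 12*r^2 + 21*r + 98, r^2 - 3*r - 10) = r + 2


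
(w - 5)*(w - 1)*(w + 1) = w^3 - 5*w^2 - w + 5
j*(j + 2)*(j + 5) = j^3 + 7*j^2 + 10*j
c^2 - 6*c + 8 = (c - 4)*(c - 2)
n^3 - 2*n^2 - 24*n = n*(n - 6)*(n + 4)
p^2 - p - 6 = (p - 3)*(p + 2)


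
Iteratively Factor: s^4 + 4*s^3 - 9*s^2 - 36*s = (s - 3)*(s^3 + 7*s^2 + 12*s) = (s - 3)*(s + 4)*(s^2 + 3*s) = s*(s - 3)*(s + 4)*(s + 3)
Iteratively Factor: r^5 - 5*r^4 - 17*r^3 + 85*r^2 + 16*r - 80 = (r - 4)*(r^4 - r^3 - 21*r^2 + r + 20) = (r - 5)*(r - 4)*(r^3 + 4*r^2 - r - 4) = (r - 5)*(r - 4)*(r + 4)*(r^2 - 1) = (r - 5)*(r - 4)*(r - 1)*(r + 4)*(r + 1)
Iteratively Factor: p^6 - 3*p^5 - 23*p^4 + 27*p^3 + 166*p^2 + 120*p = (p)*(p^5 - 3*p^4 - 23*p^3 + 27*p^2 + 166*p + 120) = p*(p - 4)*(p^4 + p^3 - 19*p^2 - 49*p - 30) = p*(p - 4)*(p + 2)*(p^3 - p^2 - 17*p - 15) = p*(p - 4)*(p + 1)*(p + 2)*(p^2 - 2*p - 15) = p*(p - 5)*(p - 4)*(p + 1)*(p + 2)*(p + 3)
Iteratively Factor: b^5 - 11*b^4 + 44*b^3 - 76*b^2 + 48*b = (b)*(b^4 - 11*b^3 + 44*b^2 - 76*b + 48) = b*(b - 4)*(b^3 - 7*b^2 + 16*b - 12) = b*(b - 4)*(b - 3)*(b^2 - 4*b + 4) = b*(b - 4)*(b - 3)*(b - 2)*(b - 2)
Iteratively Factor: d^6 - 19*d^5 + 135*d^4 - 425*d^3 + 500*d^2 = (d)*(d^5 - 19*d^4 + 135*d^3 - 425*d^2 + 500*d) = d*(d - 5)*(d^4 - 14*d^3 + 65*d^2 - 100*d) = d*(d - 5)*(d - 4)*(d^3 - 10*d^2 + 25*d) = d*(d - 5)^2*(d - 4)*(d^2 - 5*d) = d^2*(d - 5)^2*(d - 4)*(d - 5)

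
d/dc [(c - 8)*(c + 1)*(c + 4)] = 3*c^2 - 6*c - 36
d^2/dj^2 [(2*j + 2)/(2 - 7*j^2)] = 28*(-28*j^2*(j + 1) + (3*j + 1)*(7*j^2 - 2))/(7*j^2 - 2)^3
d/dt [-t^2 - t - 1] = -2*t - 1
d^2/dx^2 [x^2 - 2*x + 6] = 2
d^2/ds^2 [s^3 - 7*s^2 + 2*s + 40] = 6*s - 14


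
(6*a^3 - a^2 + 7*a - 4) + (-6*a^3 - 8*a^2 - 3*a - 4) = -9*a^2 + 4*a - 8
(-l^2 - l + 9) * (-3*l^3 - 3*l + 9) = 3*l^5 + 3*l^4 - 24*l^3 - 6*l^2 - 36*l + 81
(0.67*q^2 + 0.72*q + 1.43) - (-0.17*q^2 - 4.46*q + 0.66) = 0.84*q^2 + 5.18*q + 0.77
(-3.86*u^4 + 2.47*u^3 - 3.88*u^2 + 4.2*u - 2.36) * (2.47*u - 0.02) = -9.5342*u^5 + 6.1781*u^4 - 9.633*u^3 + 10.4516*u^2 - 5.9132*u + 0.0472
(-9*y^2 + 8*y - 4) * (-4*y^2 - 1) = 36*y^4 - 32*y^3 + 25*y^2 - 8*y + 4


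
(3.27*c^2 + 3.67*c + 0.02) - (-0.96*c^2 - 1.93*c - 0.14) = 4.23*c^2 + 5.6*c + 0.16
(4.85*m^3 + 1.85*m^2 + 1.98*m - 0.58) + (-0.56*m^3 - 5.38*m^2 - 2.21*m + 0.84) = 4.29*m^3 - 3.53*m^2 - 0.23*m + 0.26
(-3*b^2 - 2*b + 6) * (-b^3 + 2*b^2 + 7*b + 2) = 3*b^5 - 4*b^4 - 31*b^3 - 8*b^2 + 38*b + 12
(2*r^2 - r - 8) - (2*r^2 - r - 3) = -5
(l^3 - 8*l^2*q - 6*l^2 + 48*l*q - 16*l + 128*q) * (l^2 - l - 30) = l^5 - 8*l^4*q - 7*l^4 + 56*l^3*q - 40*l^3 + 320*l^2*q + 196*l^2 - 1568*l*q + 480*l - 3840*q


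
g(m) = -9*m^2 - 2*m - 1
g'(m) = -18*m - 2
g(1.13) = -14.75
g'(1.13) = -22.34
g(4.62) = -202.34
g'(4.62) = -85.16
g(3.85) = -142.10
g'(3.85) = -71.30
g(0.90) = -10.09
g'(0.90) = -18.20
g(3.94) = -148.59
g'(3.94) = -72.92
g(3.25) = -102.56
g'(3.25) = -60.50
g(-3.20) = -86.76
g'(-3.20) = 55.60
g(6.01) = -338.10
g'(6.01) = -110.18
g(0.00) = -1.00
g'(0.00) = -2.00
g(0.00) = -1.00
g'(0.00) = -2.00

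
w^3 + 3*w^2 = w^2*(w + 3)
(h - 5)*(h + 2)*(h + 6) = h^3 + 3*h^2 - 28*h - 60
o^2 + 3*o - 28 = (o - 4)*(o + 7)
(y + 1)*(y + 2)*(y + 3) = y^3 + 6*y^2 + 11*y + 6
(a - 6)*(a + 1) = a^2 - 5*a - 6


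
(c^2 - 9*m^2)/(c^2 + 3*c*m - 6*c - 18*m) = (c - 3*m)/(c - 6)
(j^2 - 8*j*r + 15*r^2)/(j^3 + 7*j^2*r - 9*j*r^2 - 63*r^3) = (j - 5*r)/(j^2 + 10*j*r + 21*r^2)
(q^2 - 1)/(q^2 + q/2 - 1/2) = 2*(q - 1)/(2*q - 1)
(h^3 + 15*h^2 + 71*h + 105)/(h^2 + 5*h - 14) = (h^2 + 8*h + 15)/(h - 2)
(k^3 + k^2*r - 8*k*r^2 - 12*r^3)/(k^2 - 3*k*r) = k + 4*r + 4*r^2/k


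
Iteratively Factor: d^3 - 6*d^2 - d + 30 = (d - 5)*(d^2 - d - 6) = (d - 5)*(d - 3)*(d + 2)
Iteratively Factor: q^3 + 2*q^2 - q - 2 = (q + 2)*(q^2 - 1) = (q - 1)*(q + 2)*(q + 1)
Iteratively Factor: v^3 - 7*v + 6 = (v + 3)*(v^2 - 3*v + 2) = (v - 2)*(v + 3)*(v - 1)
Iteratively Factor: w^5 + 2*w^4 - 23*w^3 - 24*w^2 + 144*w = (w + 4)*(w^4 - 2*w^3 - 15*w^2 + 36*w) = w*(w + 4)*(w^3 - 2*w^2 - 15*w + 36) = w*(w - 3)*(w + 4)*(w^2 + w - 12) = w*(w - 3)^2*(w + 4)*(w + 4)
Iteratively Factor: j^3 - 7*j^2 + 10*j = (j)*(j^2 - 7*j + 10) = j*(j - 2)*(j - 5)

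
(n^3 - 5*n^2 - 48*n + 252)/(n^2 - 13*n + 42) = (n^2 + n - 42)/(n - 7)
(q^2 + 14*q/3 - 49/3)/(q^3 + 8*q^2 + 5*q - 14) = (q - 7/3)/(q^2 + q - 2)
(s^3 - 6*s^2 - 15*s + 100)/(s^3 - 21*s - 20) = (s - 5)/(s + 1)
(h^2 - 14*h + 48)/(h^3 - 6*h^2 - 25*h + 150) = (h - 8)/(h^2 - 25)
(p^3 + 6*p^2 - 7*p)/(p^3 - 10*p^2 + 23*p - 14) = p*(p + 7)/(p^2 - 9*p + 14)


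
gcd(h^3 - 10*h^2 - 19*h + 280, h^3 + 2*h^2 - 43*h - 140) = h^2 - 2*h - 35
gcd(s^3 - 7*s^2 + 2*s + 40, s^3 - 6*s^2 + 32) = s^2 - 2*s - 8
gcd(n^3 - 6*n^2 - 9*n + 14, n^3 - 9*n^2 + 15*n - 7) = n^2 - 8*n + 7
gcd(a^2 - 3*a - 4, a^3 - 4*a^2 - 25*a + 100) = a - 4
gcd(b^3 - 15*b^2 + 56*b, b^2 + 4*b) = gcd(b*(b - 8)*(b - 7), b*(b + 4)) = b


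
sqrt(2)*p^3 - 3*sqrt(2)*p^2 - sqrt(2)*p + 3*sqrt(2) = (p - 3)*(p - 1)*(sqrt(2)*p + sqrt(2))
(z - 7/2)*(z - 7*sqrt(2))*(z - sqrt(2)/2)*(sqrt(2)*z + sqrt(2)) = sqrt(2)*z^4 - 15*z^3 - 5*sqrt(2)*z^3/2 + 7*sqrt(2)*z^2/2 + 75*z^2/2 - 35*sqrt(2)*z/2 + 105*z/2 - 49*sqrt(2)/2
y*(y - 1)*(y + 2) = y^3 + y^2 - 2*y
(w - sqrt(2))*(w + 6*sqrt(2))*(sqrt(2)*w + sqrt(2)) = sqrt(2)*w^3 + sqrt(2)*w^2 + 10*w^2 - 12*sqrt(2)*w + 10*w - 12*sqrt(2)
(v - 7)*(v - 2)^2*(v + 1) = v^4 - 10*v^3 + 21*v^2 + 4*v - 28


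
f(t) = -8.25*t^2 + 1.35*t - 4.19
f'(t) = 1.35 - 16.5*t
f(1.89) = -31.11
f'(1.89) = -29.84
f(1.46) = -19.80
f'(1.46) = -22.74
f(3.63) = -108.00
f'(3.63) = -58.54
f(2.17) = -40.11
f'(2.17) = -34.46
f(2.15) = -39.42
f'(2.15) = -34.12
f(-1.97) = -38.87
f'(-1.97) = 33.86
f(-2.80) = -72.65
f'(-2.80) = 47.55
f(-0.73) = -9.57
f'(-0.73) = 13.40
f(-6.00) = -309.29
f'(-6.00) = 100.35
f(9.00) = -660.29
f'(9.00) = -147.15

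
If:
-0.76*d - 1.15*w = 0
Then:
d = -1.51315789473684*w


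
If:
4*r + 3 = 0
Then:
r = -3/4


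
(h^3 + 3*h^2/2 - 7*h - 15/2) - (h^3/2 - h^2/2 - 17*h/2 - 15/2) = h^3/2 + 2*h^2 + 3*h/2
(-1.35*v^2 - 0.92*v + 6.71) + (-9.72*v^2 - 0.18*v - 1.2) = -11.07*v^2 - 1.1*v + 5.51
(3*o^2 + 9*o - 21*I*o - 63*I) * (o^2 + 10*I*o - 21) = 3*o^4 + 9*o^3 + 9*I*o^3 + 147*o^2 + 27*I*o^2 + 441*o + 441*I*o + 1323*I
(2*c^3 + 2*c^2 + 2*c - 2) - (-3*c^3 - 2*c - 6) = 5*c^3 + 2*c^2 + 4*c + 4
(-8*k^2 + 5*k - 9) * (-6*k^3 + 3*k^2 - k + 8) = 48*k^5 - 54*k^4 + 77*k^3 - 96*k^2 + 49*k - 72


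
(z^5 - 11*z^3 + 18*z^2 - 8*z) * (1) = z^5 - 11*z^3 + 18*z^2 - 8*z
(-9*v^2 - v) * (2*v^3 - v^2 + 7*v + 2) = -18*v^5 + 7*v^4 - 62*v^3 - 25*v^2 - 2*v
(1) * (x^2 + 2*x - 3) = x^2 + 2*x - 3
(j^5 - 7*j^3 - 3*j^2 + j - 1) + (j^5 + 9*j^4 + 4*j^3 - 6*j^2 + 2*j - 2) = 2*j^5 + 9*j^4 - 3*j^3 - 9*j^2 + 3*j - 3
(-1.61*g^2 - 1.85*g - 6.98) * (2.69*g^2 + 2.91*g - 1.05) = -4.3309*g^4 - 9.6616*g^3 - 22.4692*g^2 - 18.3693*g + 7.329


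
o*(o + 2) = o^2 + 2*o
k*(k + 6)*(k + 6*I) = k^3 + 6*k^2 + 6*I*k^2 + 36*I*k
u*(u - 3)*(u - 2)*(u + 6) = u^4 + u^3 - 24*u^2 + 36*u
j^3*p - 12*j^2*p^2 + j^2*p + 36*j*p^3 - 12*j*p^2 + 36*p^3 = (j - 6*p)^2*(j*p + p)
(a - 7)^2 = a^2 - 14*a + 49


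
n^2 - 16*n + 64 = (n - 8)^2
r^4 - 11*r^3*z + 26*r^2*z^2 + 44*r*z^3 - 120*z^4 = (r - 6*z)*(r - 5*z)*(r - 2*z)*(r + 2*z)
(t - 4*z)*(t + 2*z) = t^2 - 2*t*z - 8*z^2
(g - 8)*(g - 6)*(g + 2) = g^3 - 12*g^2 + 20*g + 96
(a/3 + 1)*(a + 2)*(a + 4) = a^3/3 + 3*a^2 + 26*a/3 + 8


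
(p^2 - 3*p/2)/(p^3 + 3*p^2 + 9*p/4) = 2*(2*p - 3)/(4*p^2 + 12*p + 9)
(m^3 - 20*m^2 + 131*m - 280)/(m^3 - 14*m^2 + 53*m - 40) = (m - 7)/(m - 1)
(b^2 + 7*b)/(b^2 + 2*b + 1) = b*(b + 7)/(b^2 + 2*b + 1)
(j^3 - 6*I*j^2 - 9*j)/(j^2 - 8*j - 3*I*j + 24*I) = j*(j - 3*I)/(j - 8)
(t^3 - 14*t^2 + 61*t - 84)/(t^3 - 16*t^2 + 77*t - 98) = (t^2 - 7*t + 12)/(t^2 - 9*t + 14)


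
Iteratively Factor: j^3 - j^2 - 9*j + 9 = (j - 3)*(j^2 + 2*j - 3) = (j - 3)*(j + 3)*(j - 1)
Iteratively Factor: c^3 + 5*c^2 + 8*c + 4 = (c + 2)*(c^2 + 3*c + 2) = (c + 1)*(c + 2)*(c + 2)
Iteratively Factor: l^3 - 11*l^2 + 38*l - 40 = (l - 2)*(l^2 - 9*l + 20) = (l - 4)*(l - 2)*(l - 5)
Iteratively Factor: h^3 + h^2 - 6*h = (h)*(h^2 + h - 6) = h*(h + 3)*(h - 2)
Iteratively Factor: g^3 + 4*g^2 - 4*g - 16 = (g + 2)*(g^2 + 2*g - 8) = (g + 2)*(g + 4)*(g - 2)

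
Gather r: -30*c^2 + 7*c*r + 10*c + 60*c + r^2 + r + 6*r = -30*c^2 + 70*c + r^2 + r*(7*c + 7)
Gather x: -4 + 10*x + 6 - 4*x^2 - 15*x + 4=-4*x^2 - 5*x + 6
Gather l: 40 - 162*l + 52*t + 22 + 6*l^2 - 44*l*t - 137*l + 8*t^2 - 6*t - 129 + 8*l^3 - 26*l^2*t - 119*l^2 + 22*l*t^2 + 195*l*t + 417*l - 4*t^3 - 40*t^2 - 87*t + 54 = 8*l^3 + l^2*(-26*t - 113) + l*(22*t^2 + 151*t + 118) - 4*t^3 - 32*t^2 - 41*t - 13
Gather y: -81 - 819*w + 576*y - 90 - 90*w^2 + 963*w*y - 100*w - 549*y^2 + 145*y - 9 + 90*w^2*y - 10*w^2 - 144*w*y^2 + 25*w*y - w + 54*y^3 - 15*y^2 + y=-100*w^2 - 920*w + 54*y^3 + y^2*(-144*w - 564) + y*(90*w^2 + 988*w + 722) - 180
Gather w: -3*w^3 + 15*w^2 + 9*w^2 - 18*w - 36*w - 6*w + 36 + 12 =-3*w^3 + 24*w^2 - 60*w + 48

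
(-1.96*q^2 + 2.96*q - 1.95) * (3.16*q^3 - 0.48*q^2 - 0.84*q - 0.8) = -6.1936*q^5 + 10.2944*q^4 - 5.9364*q^3 + 0.0176000000000003*q^2 - 0.73*q + 1.56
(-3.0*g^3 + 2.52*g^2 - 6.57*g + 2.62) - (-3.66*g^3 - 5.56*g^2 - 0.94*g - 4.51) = 0.66*g^3 + 8.08*g^2 - 5.63*g + 7.13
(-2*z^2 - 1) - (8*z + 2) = -2*z^2 - 8*z - 3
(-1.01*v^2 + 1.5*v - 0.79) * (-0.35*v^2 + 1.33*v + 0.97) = 0.3535*v^4 - 1.8683*v^3 + 1.2918*v^2 + 0.4043*v - 0.7663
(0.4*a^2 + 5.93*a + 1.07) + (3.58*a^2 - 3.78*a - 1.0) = 3.98*a^2 + 2.15*a + 0.0700000000000001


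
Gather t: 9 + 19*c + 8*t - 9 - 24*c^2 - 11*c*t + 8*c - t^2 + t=-24*c^2 + 27*c - t^2 + t*(9 - 11*c)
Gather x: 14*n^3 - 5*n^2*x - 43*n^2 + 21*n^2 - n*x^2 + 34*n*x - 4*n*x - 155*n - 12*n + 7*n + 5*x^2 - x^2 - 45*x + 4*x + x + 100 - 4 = 14*n^3 - 22*n^2 - 160*n + x^2*(4 - n) + x*(-5*n^2 + 30*n - 40) + 96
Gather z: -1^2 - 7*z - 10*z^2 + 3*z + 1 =-10*z^2 - 4*z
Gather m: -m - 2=-m - 2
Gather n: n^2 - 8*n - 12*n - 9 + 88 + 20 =n^2 - 20*n + 99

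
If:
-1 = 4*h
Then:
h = -1/4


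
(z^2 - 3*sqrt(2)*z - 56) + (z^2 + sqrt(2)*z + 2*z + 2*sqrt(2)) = 2*z^2 - 2*sqrt(2)*z + 2*z - 56 + 2*sqrt(2)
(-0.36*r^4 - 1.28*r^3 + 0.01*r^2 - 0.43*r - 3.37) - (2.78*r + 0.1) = -0.36*r^4 - 1.28*r^3 + 0.01*r^2 - 3.21*r - 3.47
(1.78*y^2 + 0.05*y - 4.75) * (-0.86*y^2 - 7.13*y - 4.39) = -1.5308*y^4 - 12.7344*y^3 - 4.0857*y^2 + 33.648*y + 20.8525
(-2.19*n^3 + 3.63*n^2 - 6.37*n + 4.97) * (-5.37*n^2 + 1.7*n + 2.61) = 11.7603*n^5 - 23.2161*n^4 + 34.662*n^3 - 28.0436*n^2 - 8.1767*n + 12.9717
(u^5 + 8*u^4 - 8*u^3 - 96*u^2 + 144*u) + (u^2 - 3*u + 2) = u^5 + 8*u^4 - 8*u^3 - 95*u^2 + 141*u + 2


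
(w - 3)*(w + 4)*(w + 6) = w^3 + 7*w^2 - 6*w - 72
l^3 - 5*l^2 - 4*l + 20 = (l - 5)*(l - 2)*(l + 2)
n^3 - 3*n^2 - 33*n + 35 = (n - 7)*(n - 1)*(n + 5)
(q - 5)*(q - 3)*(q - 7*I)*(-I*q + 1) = -I*q^4 - 6*q^3 + 8*I*q^3 + 48*q^2 - 22*I*q^2 - 90*q + 56*I*q - 105*I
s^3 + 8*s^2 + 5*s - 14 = (s - 1)*(s + 2)*(s + 7)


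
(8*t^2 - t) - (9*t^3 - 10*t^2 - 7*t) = -9*t^3 + 18*t^2 + 6*t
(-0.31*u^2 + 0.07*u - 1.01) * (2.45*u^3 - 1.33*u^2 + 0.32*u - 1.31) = -0.7595*u^5 + 0.5838*u^4 - 2.6668*u^3 + 1.7718*u^2 - 0.4149*u + 1.3231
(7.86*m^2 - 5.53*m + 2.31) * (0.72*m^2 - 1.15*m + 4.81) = 5.6592*m^4 - 13.0206*m^3 + 45.8293*m^2 - 29.2558*m + 11.1111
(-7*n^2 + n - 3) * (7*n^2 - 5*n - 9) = -49*n^4 + 42*n^3 + 37*n^2 + 6*n + 27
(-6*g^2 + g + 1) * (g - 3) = -6*g^3 + 19*g^2 - 2*g - 3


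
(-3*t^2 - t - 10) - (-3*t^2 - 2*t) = t - 10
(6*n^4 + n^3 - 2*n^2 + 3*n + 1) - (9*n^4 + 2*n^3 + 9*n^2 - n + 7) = -3*n^4 - n^3 - 11*n^2 + 4*n - 6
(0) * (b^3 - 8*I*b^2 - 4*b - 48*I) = 0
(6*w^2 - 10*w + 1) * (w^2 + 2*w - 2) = 6*w^4 + 2*w^3 - 31*w^2 + 22*w - 2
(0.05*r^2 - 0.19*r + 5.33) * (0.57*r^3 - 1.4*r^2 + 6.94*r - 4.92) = 0.0285*r^5 - 0.1783*r^4 + 3.6511*r^3 - 9.0266*r^2 + 37.925*r - 26.2236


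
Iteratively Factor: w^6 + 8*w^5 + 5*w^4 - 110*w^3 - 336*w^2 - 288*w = (w)*(w^5 + 8*w^4 + 5*w^3 - 110*w^2 - 336*w - 288) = w*(w - 4)*(w^4 + 12*w^3 + 53*w^2 + 102*w + 72) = w*(w - 4)*(w + 4)*(w^3 + 8*w^2 + 21*w + 18) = w*(w - 4)*(w + 3)*(w + 4)*(w^2 + 5*w + 6) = w*(w - 4)*(w + 3)^2*(w + 4)*(w + 2)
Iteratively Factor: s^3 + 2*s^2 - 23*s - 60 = (s + 3)*(s^2 - s - 20) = (s + 3)*(s + 4)*(s - 5)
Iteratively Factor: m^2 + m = (m + 1)*(m)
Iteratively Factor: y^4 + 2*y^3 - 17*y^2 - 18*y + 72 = (y - 2)*(y^3 + 4*y^2 - 9*y - 36) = (y - 3)*(y - 2)*(y^2 + 7*y + 12) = (y - 3)*(y - 2)*(y + 3)*(y + 4)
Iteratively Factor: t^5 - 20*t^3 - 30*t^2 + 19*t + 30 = (t - 1)*(t^4 + t^3 - 19*t^2 - 49*t - 30) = (t - 1)*(t + 1)*(t^3 - 19*t - 30) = (t - 5)*(t - 1)*(t + 1)*(t^2 + 5*t + 6) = (t - 5)*(t - 1)*(t + 1)*(t + 3)*(t + 2)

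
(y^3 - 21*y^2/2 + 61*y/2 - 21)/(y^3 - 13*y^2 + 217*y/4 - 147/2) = 2*(y - 1)/(2*y - 7)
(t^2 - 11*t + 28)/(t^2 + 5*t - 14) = (t^2 - 11*t + 28)/(t^2 + 5*t - 14)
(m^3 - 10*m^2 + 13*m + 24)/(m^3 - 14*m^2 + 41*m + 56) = (m - 3)/(m - 7)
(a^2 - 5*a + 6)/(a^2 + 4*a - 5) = (a^2 - 5*a + 6)/(a^2 + 4*a - 5)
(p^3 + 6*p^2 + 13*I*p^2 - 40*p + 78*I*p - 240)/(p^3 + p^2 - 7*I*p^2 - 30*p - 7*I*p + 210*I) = (p^2 + 13*I*p - 40)/(p^2 - p*(5 + 7*I) + 35*I)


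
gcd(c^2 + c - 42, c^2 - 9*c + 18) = c - 6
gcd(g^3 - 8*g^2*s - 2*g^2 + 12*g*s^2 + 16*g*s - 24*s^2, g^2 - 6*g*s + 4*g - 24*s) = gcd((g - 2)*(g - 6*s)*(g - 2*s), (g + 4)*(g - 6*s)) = -g + 6*s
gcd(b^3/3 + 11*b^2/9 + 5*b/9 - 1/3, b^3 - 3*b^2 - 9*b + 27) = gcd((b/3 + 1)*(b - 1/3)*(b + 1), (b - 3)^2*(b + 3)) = b + 3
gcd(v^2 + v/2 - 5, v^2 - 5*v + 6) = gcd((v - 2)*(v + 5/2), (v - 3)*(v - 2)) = v - 2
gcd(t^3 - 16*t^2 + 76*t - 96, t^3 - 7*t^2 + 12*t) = 1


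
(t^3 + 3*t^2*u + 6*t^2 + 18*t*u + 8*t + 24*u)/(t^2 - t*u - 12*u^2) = (t^2 + 6*t + 8)/(t - 4*u)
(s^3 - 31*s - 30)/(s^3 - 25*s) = (s^2 - 5*s - 6)/(s*(s - 5))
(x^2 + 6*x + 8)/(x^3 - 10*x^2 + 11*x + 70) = (x + 4)/(x^2 - 12*x + 35)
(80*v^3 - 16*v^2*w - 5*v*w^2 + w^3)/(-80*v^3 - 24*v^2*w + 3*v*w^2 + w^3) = (-4*v + w)/(4*v + w)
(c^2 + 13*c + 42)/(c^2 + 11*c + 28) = (c + 6)/(c + 4)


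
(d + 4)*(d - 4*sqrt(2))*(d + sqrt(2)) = d^3 - 3*sqrt(2)*d^2 + 4*d^2 - 12*sqrt(2)*d - 8*d - 32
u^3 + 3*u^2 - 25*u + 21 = (u - 3)*(u - 1)*(u + 7)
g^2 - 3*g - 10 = (g - 5)*(g + 2)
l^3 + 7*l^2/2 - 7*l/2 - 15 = (l - 2)*(l + 5/2)*(l + 3)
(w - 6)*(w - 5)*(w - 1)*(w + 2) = w^4 - 10*w^3 + 17*w^2 + 52*w - 60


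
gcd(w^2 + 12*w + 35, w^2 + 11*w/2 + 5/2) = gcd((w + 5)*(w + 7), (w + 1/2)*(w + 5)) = w + 5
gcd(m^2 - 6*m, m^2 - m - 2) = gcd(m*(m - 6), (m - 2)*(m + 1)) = 1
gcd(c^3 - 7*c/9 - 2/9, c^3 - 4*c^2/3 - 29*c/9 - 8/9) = c + 1/3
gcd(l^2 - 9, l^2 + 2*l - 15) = l - 3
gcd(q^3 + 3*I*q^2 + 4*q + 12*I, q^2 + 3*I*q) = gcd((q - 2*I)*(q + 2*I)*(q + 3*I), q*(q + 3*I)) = q + 3*I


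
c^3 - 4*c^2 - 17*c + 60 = (c - 5)*(c - 3)*(c + 4)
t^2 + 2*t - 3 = (t - 1)*(t + 3)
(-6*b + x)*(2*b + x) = -12*b^2 - 4*b*x + x^2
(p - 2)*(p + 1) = p^2 - p - 2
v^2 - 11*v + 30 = (v - 6)*(v - 5)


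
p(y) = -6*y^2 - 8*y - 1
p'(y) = -12*y - 8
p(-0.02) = -0.84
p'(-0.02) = -7.76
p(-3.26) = -38.69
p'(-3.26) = 31.12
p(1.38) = -23.47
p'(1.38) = -24.56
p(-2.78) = -25.13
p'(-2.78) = 25.36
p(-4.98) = -109.96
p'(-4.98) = 51.76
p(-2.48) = -18.06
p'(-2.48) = 21.76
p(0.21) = -2.94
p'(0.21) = -10.52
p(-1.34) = -1.05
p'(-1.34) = 8.08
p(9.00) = -559.00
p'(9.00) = -116.00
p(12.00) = -961.00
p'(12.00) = -152.00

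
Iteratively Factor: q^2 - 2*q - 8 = (q - 4)*(q + 2)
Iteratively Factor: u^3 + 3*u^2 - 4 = (u - 1)*(u^2 + 4*u + 4) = (u - 1)*(u + 2)*(u + 2)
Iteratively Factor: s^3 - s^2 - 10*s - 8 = (s + 2)*(s^2 - 3*s - 4) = (s - 4)*(s + 2)*(s + 1)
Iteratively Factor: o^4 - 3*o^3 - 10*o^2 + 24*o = (o)*(o^3 - 3*o^2 - 10*o + 24) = o*(o - 2)*(o^2 - o - 12) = o*(o - 2)*(o + 3)*(o - 4)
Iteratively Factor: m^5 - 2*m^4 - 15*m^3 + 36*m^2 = (m)*(m^4 - 2*m^3 - 15*m^2 + 36*m) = m*(m - 3)*(m^3 + m^2 - 12*m) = m^2*(m - 3)*(m^2 + m - 12) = m^2*(m - 3)*(m + 4)*(m - 3)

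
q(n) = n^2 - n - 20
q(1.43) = -19.39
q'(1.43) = 1.86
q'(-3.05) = -7.10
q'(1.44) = 1.88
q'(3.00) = 5.00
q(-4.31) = 2.89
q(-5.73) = 18.56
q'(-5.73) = -12.46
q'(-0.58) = -2.16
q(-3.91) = -0.80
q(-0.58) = -19.08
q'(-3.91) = -8.82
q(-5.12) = 11.33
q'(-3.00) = -7.00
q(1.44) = -19.37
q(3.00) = -14.00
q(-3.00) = -8.00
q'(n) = 2*n - 1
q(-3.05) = -7.65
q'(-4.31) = -9.62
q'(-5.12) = -11.24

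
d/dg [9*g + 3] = 9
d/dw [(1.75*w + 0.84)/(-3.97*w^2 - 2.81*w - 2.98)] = (6.9475*w^2 + 6.6696*w - 2.8546)/(15.7609*w^4 + 22.3114*w^3 + 31.5573*w^2 + 16.7476*w + 8.8804)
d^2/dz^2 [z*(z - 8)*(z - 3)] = 6*z - 22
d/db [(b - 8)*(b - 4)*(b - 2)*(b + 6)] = 4*b^3 - 24*b^2 - 56*b + 272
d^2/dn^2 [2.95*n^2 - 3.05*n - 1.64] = 5.90000000000000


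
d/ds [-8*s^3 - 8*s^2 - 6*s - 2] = -24*s^2 - 16*s - 6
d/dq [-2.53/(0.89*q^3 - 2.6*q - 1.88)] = (6.7551*q^2 - 6.578)/(-0.89*q^3 + 2.6*q + 1.88)^2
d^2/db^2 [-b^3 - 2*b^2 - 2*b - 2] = -6*b - 4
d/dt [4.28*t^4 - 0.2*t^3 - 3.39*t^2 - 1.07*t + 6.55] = 17.12*t^3 - 0.6*t^2 - 6.78*t - 1.07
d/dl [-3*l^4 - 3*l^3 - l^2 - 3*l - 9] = -12*l^3 - 9*l^2 - 2*l - 3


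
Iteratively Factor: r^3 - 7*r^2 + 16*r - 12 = (r - 2)*(r^2 - 5*r + 6) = (r - 3)*(r - 2)*(r - 2)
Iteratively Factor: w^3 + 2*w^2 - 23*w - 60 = (w + 3)*(w^2 - w - 20) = (w - 5)*(w + 3)*(w + 4)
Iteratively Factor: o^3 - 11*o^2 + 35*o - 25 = (o - 1)*(o^2 - 10*o + 25) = (o - 5)*(o - 1)*(o - 5)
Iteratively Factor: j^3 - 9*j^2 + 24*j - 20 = (j - 5)*(j^2 - 4*j + 4) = (j - 5)*(j - 2)*(j - 2)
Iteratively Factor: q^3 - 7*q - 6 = (q + 1)*(q^2 - q - 6) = (q - 3)*(q + 1)*(q + 2)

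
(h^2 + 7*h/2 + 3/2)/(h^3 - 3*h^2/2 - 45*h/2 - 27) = (2*h + 1)/(2*h^2 - 9*h - 18)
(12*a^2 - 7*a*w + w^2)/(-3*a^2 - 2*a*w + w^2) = (-4*a + w)/(a + w)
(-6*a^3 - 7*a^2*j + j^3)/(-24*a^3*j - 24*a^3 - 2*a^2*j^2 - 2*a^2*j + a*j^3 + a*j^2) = (6*a^3 + 7*a^2*j - j^3)/(a*(24*a^2*j + 24*a^2 + 2*a*j^2 + 2*a*j - j^3 - j^2))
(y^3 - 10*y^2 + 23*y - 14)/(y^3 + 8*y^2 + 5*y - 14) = (y^2 - 9*y + 14)/(y^2 + 9*y + 14)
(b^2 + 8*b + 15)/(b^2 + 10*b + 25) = (b + 3)/(b + 5)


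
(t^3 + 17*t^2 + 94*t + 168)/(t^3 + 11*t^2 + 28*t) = (t + 6)/t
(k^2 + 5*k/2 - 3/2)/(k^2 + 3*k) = (k - 1/2)/k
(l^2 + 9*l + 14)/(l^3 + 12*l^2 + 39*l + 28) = (l + 2)/(l^2 + 5*l + 4)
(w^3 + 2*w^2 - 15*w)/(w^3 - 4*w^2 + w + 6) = w*(w + 5)/(w^2 - w - 2)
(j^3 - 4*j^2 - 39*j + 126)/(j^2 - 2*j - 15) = (-j^3 + 4*j^2 + 39*j - 126)/(-j^2 + 2*j + 15)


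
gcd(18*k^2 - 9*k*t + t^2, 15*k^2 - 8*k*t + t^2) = -3*k + t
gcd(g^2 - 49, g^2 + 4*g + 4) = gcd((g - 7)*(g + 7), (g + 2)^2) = 1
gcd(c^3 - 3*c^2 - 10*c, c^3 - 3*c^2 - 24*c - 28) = c + 2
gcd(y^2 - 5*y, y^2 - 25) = y - 5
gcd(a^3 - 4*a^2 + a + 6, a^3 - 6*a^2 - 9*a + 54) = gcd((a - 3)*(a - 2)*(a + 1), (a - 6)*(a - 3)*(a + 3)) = a - 3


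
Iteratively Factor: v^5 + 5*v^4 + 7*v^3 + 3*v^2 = (v)*(v^4 + 5*v^3 + 7*v^2 + 3*v) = v*(v + 1)*(v^3 + 4*v^2 + 3*v) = v*(v + 1)*(v + 3)*(v^2 + v) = v^2*(v + 1)*(v + 3)*(v + 1)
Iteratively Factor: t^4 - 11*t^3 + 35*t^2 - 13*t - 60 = (t - 4)*(t^3 - 7*t^2 + 7*t + 15) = (t - 4)*(t + 1)*(t^2 - 8*t + 15) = (t - 4)*(t - 3)*(t + 1)*(t - 5)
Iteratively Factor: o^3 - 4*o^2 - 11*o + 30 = (o - 2)*(o^2 - 2*o - 15) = (o - 5)*(o - 2)*(o + 3)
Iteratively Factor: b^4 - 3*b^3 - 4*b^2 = (b - 4)*(b^3 + b^2) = (b - 4)*(b + 1)*(b^2) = b*(b - 4)*(b + 1)*(b)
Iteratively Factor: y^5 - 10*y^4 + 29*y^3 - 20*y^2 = (y - 4)*(y^4 - 6*y^3 + 5*y^2) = (y - 5)*(y - 4)*(y^3 - y^2) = (y - 5)*(y - 4)*(y - 1)*(y^2) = y*(y - 5)*(y - 4)*(y - 1)*(y)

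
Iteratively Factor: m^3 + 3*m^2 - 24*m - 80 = (m + 4)*(m^2 - m - 20) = (m - 5)*(m + 4)*(m + 4)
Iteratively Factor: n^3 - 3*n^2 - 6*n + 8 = (n - 4)*(n^2 + n - 2) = (n - 4)*(n - 1)*(n + 2)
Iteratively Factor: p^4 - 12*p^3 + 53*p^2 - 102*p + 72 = (p - 3)*(p^3 - 9*p^2 + 26*p - 24) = (p - 3)*(p - 2)*(p^2 - 7*p + 12) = (p - 4)*(p - 3)*(p - 2)*(p - 3)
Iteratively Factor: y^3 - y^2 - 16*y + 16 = (y - 4)*(y^2 + 3*y - 4) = (y - 4)*(y + 4)*(y - 1)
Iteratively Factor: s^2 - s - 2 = (s + 1)*(s - 2)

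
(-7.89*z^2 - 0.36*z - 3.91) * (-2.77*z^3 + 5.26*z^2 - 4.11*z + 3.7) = 21.8553*z^5 - 40.5042*z^4 + 41.365*z^3 - 48.28*z^2 + 14.7381*z - 14.467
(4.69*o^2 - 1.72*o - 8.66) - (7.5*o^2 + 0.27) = -2.81*o^2 - 1.72*o - 8.93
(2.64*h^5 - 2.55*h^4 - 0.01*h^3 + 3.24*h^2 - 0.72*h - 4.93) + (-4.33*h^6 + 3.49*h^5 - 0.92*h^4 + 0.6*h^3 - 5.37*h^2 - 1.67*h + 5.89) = -4.33*h^6 + 6.13*h^5 - 3.47*h^4 + 0.59*h^3 - 2.13*h^2 - 2.39*h + 0.96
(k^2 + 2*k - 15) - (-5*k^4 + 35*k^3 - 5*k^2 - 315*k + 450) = 5*k^4 - 35*k^3 + 6*k^2 + 317*k - 465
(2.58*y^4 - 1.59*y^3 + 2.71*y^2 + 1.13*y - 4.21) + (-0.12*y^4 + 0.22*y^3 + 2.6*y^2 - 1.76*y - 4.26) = 2.46*y^4 - 1.37*y^3 + 5.31*y^2 - 0.63*y - 8.47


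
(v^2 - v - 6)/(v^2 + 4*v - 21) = (v + 2)/(v + 7)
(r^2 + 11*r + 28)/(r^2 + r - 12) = (r + 7)/(r - 3)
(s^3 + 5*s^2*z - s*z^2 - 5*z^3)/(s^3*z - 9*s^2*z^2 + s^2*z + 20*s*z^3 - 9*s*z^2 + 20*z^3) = (s^3 + 5*s^2*z - s*z^2 - 5*z^3)/(z*(s^3 - 9*s^2*z + s^2 + 20*s*z^2 - 9*s*z + 20*z^2))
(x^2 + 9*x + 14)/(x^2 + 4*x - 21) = (x + 2)/(x - 3)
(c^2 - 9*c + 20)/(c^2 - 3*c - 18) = (-c^2 + 9*c - 20)/(-c^2 + 3*c + 18)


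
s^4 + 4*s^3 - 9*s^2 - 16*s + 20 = (s - 2)*(s - 1)*(s + 2)*(s + 5)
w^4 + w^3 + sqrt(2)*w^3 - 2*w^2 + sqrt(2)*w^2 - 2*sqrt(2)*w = w*(w - 1)*(w + 2)*(w + sqrt(2))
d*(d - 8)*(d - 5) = d^3 - 13*d^2 + 40*d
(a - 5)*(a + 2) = a^2 - 3*a - 10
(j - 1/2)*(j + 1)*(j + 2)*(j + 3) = j^4 + 11*j^3/2 + 8*j^2 + j/2 - 3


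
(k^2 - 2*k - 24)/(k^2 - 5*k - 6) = (k + 4)/(k + 1)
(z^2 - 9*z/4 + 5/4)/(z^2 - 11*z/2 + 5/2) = (4*z^2 - 9*z + 5)/(2*(2*z^2 - 11*z + 5))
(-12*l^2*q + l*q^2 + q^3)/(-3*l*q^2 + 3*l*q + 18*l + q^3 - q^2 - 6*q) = q*(4*l + q)/(q^2 - q - 6)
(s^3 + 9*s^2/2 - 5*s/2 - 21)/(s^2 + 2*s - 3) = (s^2 + 3*s/2 - 7)/(s - 1)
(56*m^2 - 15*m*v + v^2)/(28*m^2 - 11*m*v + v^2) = (-8*m + v)/(-4*m + v)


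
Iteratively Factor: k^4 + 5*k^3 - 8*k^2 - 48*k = (k + 4)*(k^3 + k^2 - 12*k) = (k - 3)*(k + 4)*(k^2 + 4*k) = k*(k - 3)*(k + 4)*(k + 4)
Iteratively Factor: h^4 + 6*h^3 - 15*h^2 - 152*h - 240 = (h + 4)*(h^3 + 2*h^2 - 23*h - 60) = (h + 4)^2*(h^2 - 2*h - 15) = (h + 3)*(h + 4)^2*(h - 5)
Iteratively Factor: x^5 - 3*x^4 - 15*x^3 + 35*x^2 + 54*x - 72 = (x - 4)*(x^4 + x^3 - 11*x^2 - 9*x + 18) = (x - 4)*(x - 1)*(x^3 + 2*x^2 - 9*x - 18) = (x - 4)*(x - 1)*(x + 2)*(x^2 - 9) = (x - 4)*(x - 1)*(x + 2)*(x + 3)*(x - 3)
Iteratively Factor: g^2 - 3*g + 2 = (g - 2)*(g - 1)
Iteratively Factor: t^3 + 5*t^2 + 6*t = (t)*(t^2 + 5*t + 6) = t*(t + 3)*(t + 2)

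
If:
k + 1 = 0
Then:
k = -1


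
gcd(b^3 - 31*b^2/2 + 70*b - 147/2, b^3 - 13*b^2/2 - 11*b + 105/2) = b - 7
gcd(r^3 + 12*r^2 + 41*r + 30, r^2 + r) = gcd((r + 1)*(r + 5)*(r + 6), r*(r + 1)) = r + 1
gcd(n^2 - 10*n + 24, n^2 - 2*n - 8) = n - 4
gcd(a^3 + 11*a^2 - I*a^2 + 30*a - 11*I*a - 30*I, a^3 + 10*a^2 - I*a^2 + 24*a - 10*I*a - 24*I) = a^2 + a*(6 - I) - 6*I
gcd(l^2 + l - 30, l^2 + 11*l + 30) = l + 6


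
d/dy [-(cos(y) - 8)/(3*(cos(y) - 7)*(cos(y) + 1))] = (sin(y)^2 + 16*cos(y) - 56)*sin(y)/(3*(cos(y) - 7)^2*(cos(y) + 1)^2)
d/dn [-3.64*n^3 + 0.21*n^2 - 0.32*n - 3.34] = -10.92*n^2 + 0.42*n - 0.32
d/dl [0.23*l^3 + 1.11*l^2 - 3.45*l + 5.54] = 0.69*l^2 + 2.22*l - 3.45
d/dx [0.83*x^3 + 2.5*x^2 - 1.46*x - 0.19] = 2.49*x^2 + 5.0*x - 1.46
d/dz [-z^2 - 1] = -2*z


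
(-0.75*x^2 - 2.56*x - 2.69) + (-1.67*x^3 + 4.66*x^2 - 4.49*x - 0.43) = -1.67*x^3 + 3.91*x^2 - 7.05*x - 3.12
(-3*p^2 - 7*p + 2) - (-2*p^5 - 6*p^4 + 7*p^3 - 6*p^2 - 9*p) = 2*p^5 + 6*p^4 - 7*p^3 + 3*p^2 + 2*p + 2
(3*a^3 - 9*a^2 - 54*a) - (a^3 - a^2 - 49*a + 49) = 2*a^3 - 8*a^2 - 5*a - 49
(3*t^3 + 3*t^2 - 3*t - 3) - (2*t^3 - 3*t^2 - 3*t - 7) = t^3 + 6*t^2 + 4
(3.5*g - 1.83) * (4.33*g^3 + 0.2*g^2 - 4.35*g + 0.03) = 15.155*g^4 - 7.2239*g^3 - 15.591*g^2 + 8.0655*g - 0.0549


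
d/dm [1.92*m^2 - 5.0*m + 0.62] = 3.84*m - 5.0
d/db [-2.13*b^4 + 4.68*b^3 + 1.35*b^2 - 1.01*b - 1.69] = -8.52*b^3 + 14.04*b^2 + 2.7*b - 1.01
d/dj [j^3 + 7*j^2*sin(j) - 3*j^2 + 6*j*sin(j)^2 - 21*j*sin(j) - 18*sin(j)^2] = 7*j^2*cos(j) + 3*j^2 + 14*j*sin(j) + 6*j*sin(2*j) - 21*j*cos(j) - 6*j + 6*sin(j)^2 - 21*sin(j) - 18*sin(2*j)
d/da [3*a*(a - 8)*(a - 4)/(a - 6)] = 6*(a^3 - 15*a^2 + 72*a - 96)/(a^2 - 12*a + 36)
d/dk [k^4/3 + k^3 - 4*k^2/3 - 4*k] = 4*k^3/3 + 3*k^2 - 8*k/3 - 4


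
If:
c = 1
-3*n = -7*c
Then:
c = 1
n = 7/3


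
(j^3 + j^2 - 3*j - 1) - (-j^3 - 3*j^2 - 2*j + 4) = 2*j^3 + 4*j^2 - j - 5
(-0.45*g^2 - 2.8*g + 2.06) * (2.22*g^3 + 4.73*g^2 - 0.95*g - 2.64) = -0.999*g^5 - 8.3445*g^4 - 8.2433*g^3 + 13.5918*g^2 + 5.435*g - 5.4384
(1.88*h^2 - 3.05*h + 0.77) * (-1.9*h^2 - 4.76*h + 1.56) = -3.572*h^4 - 3.1538*h^3 + 15.9878*h^2 - 8.4232*h + 1.2012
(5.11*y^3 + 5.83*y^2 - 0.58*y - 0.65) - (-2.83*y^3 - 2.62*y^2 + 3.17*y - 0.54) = 7.94*y^3 + 8.45*y^2 - 3.75*y - 0.11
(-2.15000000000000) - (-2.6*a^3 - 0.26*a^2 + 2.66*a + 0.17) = 2.6*a^3 + 0.26*a^2 - 2.66*a - 2.32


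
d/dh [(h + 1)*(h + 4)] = 2*h + 5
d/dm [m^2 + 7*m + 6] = 2*m + 7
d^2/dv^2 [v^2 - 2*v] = 2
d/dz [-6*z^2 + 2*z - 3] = 2 - 12*z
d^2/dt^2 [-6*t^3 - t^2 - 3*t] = -36*t - 2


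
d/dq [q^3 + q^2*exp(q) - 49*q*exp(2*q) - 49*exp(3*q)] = q^2*exp(q) + 3*q^2 - 98*q*exp(2*q) + 2*q*exp(q) - 147*exp(3*q) - 49*exp(2*q)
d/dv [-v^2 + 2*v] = 2 - 2*v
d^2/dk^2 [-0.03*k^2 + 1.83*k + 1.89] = -0.0600000000000000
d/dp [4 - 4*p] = -4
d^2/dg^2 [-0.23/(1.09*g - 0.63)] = -0.546526/(1.09*g - 0.63)^3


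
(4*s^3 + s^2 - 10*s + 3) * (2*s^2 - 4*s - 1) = 8*s^5 - 14*s^4 - 28*s^3 + 45*s^2 - 2*s - 3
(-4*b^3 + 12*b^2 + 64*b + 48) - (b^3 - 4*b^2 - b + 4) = -5*b^3 + 16*b^2 + 65*b + 44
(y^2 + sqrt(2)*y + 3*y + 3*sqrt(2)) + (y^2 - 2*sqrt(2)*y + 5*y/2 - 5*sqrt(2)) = 2*y^2 - sqrt(2)*y + 11*y/2 - 2*sqrt(2)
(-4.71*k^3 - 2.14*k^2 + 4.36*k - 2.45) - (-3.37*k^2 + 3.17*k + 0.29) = -4.71*k^3 + 1.23*k^2 + 1.19*k - 2.74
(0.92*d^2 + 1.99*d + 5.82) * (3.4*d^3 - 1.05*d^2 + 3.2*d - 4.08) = 3.128*d^5 + 5.8*d^4 + 20.6425*d^3 - 3.4966*d^2 + 10.5048*d - 23.7456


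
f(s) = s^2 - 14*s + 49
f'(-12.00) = -38.00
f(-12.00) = 361.00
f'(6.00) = -2.00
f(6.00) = 1.00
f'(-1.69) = -17.38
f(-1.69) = 75.52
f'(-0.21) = -14.42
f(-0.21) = 51.98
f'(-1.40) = -16.80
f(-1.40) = 70.56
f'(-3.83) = -21.66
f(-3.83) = 117.29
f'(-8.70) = -31.40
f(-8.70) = 246.49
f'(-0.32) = -14.64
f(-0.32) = 53.58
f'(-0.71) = -15.42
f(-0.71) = 59.44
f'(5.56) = -2.88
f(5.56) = 2.07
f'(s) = 2*s - 14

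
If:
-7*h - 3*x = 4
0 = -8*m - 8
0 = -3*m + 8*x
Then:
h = -23/56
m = -1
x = -3/8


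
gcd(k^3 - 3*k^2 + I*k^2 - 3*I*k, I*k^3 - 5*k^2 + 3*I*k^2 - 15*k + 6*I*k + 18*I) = 1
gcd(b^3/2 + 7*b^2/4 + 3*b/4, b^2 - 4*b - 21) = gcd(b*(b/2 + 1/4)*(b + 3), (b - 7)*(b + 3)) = b + 3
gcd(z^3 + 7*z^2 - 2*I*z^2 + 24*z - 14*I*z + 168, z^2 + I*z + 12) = z + 4*I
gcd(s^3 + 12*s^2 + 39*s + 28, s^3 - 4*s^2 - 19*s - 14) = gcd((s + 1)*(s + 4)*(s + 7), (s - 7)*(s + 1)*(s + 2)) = s + 1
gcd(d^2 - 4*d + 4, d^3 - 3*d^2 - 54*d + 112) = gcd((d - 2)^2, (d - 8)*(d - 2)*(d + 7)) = d - 2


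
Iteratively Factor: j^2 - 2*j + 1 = (j - 1)*(j - 1)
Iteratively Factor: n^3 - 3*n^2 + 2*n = (n - 2)*(n^2 - n) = n*(n - 2)*(n - 1)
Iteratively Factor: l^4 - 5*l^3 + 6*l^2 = (l)*(l^3 - 5*l^2 + 6*l) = l^2*(l^2 - 5*l + 6) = l^2*(l - 3)*(l - 2)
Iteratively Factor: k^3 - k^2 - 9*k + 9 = (k - 3)*(k^2 + 2*k - 3) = (k - 3)*(k - 1)*(k + 3)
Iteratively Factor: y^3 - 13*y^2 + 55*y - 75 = (y - 3)*(y^2 - 10*y + 25) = (y - 5)*(y - 3)*(y - 5)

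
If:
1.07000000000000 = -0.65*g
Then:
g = -1.65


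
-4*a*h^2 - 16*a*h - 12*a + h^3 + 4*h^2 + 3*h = (-4*a + h)*(h + 1)*(h + 3)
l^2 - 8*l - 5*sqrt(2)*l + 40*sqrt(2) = (l - 8)*(l - 5*sqrt(2))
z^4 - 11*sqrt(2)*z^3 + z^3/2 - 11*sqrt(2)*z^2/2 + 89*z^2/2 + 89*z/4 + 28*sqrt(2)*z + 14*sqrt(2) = (z + 1/2)*(z - 8*sqrt(2))*(z - 7*sqrt(2)/2)*(z + sqrt(2)/2)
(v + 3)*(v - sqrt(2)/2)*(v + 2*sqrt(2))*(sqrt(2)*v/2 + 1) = sqrt(2)*v^4/2 + 3*sqrt(2)*v^3/2 + 5*v^3/2 + sqrt(2)*v^2/2 + 15*v^2/2 - 2*v + 3*sqrt(2)*v/2 - 6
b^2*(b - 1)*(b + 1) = b^4 - b^2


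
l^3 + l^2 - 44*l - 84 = (l - 7)*(l + 2)*(l + 6)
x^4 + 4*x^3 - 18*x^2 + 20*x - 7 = (x - 1)^3*(x + 7)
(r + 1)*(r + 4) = r^2 + 5*r + 4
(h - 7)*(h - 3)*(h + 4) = h^3 - 6*h^2 - 19*h + 84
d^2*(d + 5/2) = d^3 + 5*d^2/2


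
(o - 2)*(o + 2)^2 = o^3 + 2*o^2 - 4*o - 8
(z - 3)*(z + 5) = z^2 + 2*z - 15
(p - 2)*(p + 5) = p^2 + 3*p - 10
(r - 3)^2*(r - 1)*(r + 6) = r^4 - r^3 - 27*r^2 + 81*r - 54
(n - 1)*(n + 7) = n^2 + 6*n - 7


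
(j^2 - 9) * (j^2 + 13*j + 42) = j^4 + 13*j^3 + 33*j^2 - 117*j - 378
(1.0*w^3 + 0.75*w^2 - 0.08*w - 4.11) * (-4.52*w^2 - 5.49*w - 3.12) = -4.52*w^5 - 8.88*w^4 - 6.8759*w^3 + 16.6764*w^2 + 22.8135*w + 12.8232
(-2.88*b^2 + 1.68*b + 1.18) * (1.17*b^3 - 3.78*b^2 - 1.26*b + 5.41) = -3.3696*b^5 + 12.852*b^4 - 1.341*b^3 - 22.158*b^2 + 7.602*b + 6.3838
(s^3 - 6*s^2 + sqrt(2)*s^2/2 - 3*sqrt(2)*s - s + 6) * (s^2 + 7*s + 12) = s^5 + sqrt(2)*s^4/2 + s^4 - 31*s^3 + sqrt(2)*s^3/2 - 73*s^2 - 15*sqrt(2)*s^2 - 36*sqrt(2)*s + 30*s + 72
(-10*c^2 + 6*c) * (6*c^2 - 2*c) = -60*c^4 + 56*c^3 - 12*c^2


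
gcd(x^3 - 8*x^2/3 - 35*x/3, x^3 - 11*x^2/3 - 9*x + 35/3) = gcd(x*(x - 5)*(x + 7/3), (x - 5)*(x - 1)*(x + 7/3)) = x^2 - 8*x/3 - 35/3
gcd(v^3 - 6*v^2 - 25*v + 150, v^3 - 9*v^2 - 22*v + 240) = v^2 - v - 30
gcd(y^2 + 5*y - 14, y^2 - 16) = 1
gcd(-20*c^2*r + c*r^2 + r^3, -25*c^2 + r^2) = 5*c + r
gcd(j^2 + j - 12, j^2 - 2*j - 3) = j - 3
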